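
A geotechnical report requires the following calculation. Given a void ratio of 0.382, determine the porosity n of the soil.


Using the relation n = e / (1 + e)
n = 0.382 / (1 + 0.382)
n = 0.382 / 1.382
n = 0.2764


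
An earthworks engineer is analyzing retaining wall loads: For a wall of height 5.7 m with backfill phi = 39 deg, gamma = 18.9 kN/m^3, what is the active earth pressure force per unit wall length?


Compute active earth pressure coefficient:
Ka = tan^2(45 - phi/2) = tan^2(25.5) = 0.227506
Compute active force:
Pa = 0.5 * Ka * gamma * H^2
Pa = 0.5 * 0.227506 * 18.9 * 5.7^2
Pa = 69.85 kN/m


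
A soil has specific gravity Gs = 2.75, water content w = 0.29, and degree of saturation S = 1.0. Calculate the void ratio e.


Result: 0.7975

Derivation:
Using the relation e = Gs * w / S
e = 2.75 * 0.29 / 1.0
e = 0.7975


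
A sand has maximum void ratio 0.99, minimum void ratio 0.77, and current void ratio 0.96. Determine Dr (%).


Using Dr = (e_max - e) / (e_max - e_min) * 100
e_max - e = 0.99 - 0.96 = 0.03
e_max - e_min = 0.99 - 0.77 = 0.22
Dr = 0.03 / 0.22 * 100
Dr = 13.64 %


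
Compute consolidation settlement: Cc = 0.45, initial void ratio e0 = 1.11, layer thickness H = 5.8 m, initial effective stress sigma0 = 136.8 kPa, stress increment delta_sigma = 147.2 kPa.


Result: 0.3924 m

Derivation:
Using Sc = Cc * H / (1 + e0) * log10((sigma0 + delta_sigma) / sigma0)
Stress ratio = (136.8 + 147.2) / 136.8 = 2.07602
log10(2.07602) = 0.317232
Cc * H / (1 + e0) = 0.45 * 5.8 / (1 + 1.11) = 1.23697
Sc = 1.23697 * 0.317232
Sc = 0.3924 m


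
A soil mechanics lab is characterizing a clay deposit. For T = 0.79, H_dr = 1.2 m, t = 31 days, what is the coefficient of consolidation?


Result: 0.0367 m^2/day

Derivation:
Using cv = T * H_dr^2 / t
H_dr^2 = 1.2^2 = 1.44
cv = 0.79 * 1.44 / 31
cv = 0.0367 m^2/day


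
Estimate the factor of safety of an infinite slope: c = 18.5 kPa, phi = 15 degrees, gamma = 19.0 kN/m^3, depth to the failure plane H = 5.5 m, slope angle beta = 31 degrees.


Using Fs = c / (gamma*H*sin(beta)*cos(beta)) + tan(phi)/tan(beta)
Cohesion contribution = 18.5 / (19.0*5.5*sin(31)*cos(31))
Cohesion contribution = 0.401006
Friction contribution = tan(15)/tan(31) = 0.445942
Fs = 0.401006 + 0.445942
Fs = 0.847


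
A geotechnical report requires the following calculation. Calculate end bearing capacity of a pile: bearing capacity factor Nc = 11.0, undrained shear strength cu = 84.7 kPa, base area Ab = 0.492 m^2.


Using Qb = Nc * cu * Ab
Qb = 11.0 * 84.7 * 0.492
Qb = 458.4 kN


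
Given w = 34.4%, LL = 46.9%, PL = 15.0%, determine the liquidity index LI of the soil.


Result: 0.608

Derivation:
First compute the plasticity index:
PI = LL - PL = 46.9 - 15.0 = 31.9
Then compute the liquidity index:
LI = (w - PL) / PI
LI = (34.4 - 15.0) / 31.9
LI = 0.608


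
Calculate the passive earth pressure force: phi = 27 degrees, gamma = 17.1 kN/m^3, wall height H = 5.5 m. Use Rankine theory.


Compute passive earth pressure coefficient:
Kp = tan^2(45 + phi/2) = tan^2(58.5) = 2.66294
Compute passive force:
Pp = 0.5 * Kp * gamma * H^2
Pp = 0.5 * 2.66294 * 17.1 * 5.5^2
Pp = 688.74 kN/m


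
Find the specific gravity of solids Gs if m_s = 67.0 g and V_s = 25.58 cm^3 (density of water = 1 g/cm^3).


Using Gs = m_s / (V_s * rho_w)
Since rho_w = 1 g/cm^3:
Gs = 67.0 / 25.58
Gs = 2.619


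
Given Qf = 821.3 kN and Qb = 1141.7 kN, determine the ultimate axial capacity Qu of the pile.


Result: 1963.0 kN

Derivation:
Using Qu = Qf + Qb
Qu = 821.3 + 1141.7
Qu = 1963.0 kN


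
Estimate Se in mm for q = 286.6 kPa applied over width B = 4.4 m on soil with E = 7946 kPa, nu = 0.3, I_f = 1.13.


Result: 163.192 mm

Derivation:
Using Se = q * B * (1 - nu^2) * I_f / E
1 - nu^2 = 1 - 0.3^2 = 0.91
Se = 286.6 * 4.4 * 0.91 * 1.13 / 7946
Se = 0.163192 m
Convert to mm: Se = 0.163192 * 1000 = 163.192 mm


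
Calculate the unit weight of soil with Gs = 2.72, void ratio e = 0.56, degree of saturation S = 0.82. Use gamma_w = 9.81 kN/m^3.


Using gamma = gamma_w * (Gs + S*e) / (1 + e)
Numerator: Gs + S*e = 2.72 + 0.82*0.56 = 3.1792
Denominator: 1 + e = 1 + 0.56 = 1.56
gamma = 9.81 * 3.1792 / 1.56
gamma = 19.992 kN/m^3


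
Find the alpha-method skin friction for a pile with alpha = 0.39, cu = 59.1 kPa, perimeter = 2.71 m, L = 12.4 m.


Using Qs = alpha * cu * perimeter * L
Qs = 0.39 * 59.1 * 2.71 * 12.4
Qs = 774.54 kN


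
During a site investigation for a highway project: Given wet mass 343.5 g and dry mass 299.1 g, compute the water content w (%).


Using w = (m_wet - m_dry) / m_dry * 100
m_wet - m_dry = 343.5 - 299.1 = 44.4 g
w = 44.4 / 299.1 * 100
w = 14.84 %


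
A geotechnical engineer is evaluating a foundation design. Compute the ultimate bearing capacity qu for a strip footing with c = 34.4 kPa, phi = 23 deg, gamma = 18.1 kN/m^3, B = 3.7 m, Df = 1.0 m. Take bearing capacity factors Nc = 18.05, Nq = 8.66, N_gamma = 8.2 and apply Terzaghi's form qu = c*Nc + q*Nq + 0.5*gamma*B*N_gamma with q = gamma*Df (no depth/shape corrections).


Compute qu = c*Nc + gamma*Df*Nq + 0.5*gamma*B*N_gamma
Term 1: 34.4 * 18.05 = 620.92
Term 2: 18.1 * 1.0 * 8.66 = 156.746
Term 3: 0.5 * 18.1 * 3.7 * 8.2 = 274.577
qu = 620.92 + 156.746 + 274.577
qu = 1052.24 kPa


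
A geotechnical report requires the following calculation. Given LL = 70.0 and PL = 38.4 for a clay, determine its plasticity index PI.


Using PI = LL - PL
PI = 70.0 - 38.4
PI = 31.6


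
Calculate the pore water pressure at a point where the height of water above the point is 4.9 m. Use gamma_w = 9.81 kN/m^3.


Using u = gamma_w * h_w
u = 9.81 * 4.9
u = 48.07 kPa


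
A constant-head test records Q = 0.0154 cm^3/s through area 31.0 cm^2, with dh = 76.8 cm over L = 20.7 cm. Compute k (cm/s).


Result: 0.000134 cm/s

Derivation:
Compute hydraulic gradient:
i = dh / L = 76.8 / 20.7 = 3.71014
Then apply Darcy's law:
k = Q / (A * i)
k = 0.0154 / (31.0 * 3.71014)
k = 0.0154 / 115.014
k = 0.000134 cm/s


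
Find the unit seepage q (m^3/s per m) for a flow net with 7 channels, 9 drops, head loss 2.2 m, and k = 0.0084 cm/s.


Convert k to m/s for unit consistency with H:
k = 0.0084 cm/s = 0.0084 / 100 m/s = 8.4e-05 m/s
Using q = k * H * Nf / Nd
Nf / Nd = 7 / 9 = 0.7778
q = 8.4e-05 * 2.2 * 0.7778
q = 0.0001437 m^3/s per m


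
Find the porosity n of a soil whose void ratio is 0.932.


Using the relation n = e / (1 + e)
n = 0.932 / (1 + 0.932)
n = 0.932 / 1.932
n = 0.4824


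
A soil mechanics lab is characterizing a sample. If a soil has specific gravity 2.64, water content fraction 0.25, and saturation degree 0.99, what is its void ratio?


Using the relation e = Gs * w / S
e = 2.64 * 0.25 / 0.99
e = 0.6667


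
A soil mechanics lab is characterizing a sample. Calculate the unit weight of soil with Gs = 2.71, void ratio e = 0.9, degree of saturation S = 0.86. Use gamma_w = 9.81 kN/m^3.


Using gamma = gamma_w * (Gs + S*e) / (1 + e)
Numerator: Gs + S*e = 2.71 + 0.86*0.9 = 3.484
Denominator: 1 + e = 1 + 0.9 = 1.9
gamma = 9.81 * 3.484 / 1.9
gamma = 17.988 kN/m^3


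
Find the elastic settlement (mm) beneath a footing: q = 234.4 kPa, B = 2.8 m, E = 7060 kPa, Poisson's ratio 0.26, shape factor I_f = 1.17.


Result: 101.414 mm

Derivation:
Using Se = q * B * (1 - nu^2) * I_f / E
1 - nu^2 = 1 - 0.26^2 = 0.9324
Se = 234.4 * 2.8 * 0.9324 * 1.17 / 7060
Se = 0.101414 m
Convert to mm: Se = 0.101414 * 1000 = 101.414 mm


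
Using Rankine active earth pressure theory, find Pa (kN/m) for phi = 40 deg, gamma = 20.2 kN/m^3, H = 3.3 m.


Result: 23.92 kN/m

Derivation:
Compute active earth pressure coefficient:
Ka = tan^2(45 - phi/2) = tan^2(25.0) = 0.217443
Compute active force:
Pa = 0.5 * Ka * gamma * H^2
Pa = 0.5 * 0.217443 * 20.2 * 3.3^2
Pa = 23.92 kN/m


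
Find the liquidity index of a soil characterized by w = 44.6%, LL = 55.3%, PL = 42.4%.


First compute the plasticity index:
PI = LL - PL = 55.3 - 42.4 = 12.9
Then compute the liquidity index:
LI = (w - PL) / PI
LI = (44.6 - 42.4) / 12.9
LI = 0.171


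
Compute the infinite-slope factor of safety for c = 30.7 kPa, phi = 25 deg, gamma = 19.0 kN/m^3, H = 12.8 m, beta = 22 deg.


Using Fs = c / (gamma*H*sin(beta)*cos(beta)) + tan(phi)/tan(beta)
Cohesion contribution = 30.7 / (19.0*12.8*sin(22)*cos(22))
Cohesion contribution = 0.363441
Friction contribution = tan(25)/tan(22) = 1.15415
Fs = 0.363441 + 1.15415
Fs = 1.518


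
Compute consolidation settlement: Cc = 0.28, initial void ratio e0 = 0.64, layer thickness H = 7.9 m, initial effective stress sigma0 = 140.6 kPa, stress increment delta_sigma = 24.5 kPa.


Using Sc = Cc * H / (1 + e0) * log10((sigma0 + delta_sigma) / sigma0)
Stress ratio = (140.6 + 24.5) / 140.6 = 1.17425
log10(1.17425) = 0.0697618
Cc * H / (1 + e0) = 0.28 * 7.9 / (1 + 0.64) = 1.34878
Sc = 1.34878 * 0.0697618
Sc = 0.0941 m


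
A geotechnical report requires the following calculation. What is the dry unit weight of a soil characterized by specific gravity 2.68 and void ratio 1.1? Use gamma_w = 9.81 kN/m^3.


Using gamma_d = Gs * gamma_w / (1 + e)
gamma_d = 2.68 * 9.81 / (1 + 1.1)
gamma_d = 2.68 * 9.81 / 2.1
gamma_d = 12.519 kN/m^3


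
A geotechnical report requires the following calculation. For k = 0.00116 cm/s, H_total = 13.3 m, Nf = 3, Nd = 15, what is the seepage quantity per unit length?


Convert k to m/s for unit consistency with H:
k = 0.00116 cm/s = 0.00116 / 100 m/s = 1.16e-05 m/s
Using q = k * H * Nf / Nd
Nf / Nd = 3 / 15 = 0.2
q = 1.16e-05 * 13.3 * 0.2
q = 3.086e-05 m^3/s per m


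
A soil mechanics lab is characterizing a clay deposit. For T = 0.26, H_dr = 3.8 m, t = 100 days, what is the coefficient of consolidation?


Using cv = T * H_dr^2 / t
H_dr^2 = 3.8^2 = 14.44
cv = 0.26 * 14.44 / 100
cv = 0.03754 m^2/day


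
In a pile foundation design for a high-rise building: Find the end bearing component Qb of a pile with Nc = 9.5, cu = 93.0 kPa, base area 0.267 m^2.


Using Qb = Nc * cu * Ab
Qb = 9.5 * 93.0 * 0.267
Qb = 235.89 kN


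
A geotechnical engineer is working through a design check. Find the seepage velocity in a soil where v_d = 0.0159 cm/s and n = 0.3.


Using v_s = v_d / n
v_s = 0.0159 / 0.3
v_s = 0.053 cm/s


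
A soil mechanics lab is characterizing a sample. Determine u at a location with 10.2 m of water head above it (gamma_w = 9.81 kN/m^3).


Using u = gamma_w * h_w
u = 9.81 * 10.2
u = 100.06 kPa


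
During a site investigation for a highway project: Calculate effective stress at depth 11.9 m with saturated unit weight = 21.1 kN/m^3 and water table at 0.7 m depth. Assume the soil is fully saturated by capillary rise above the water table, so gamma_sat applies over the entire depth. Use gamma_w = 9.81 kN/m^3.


Total stress = gamma_sat * depth
sigma = 21.1 * 11.9 = 251.09 kPa
Pore water pressure u = gamma_w * (depth - d_wt)
u = 9.81 * (11.9 - 0.7) = 109.872 kPa
Effective stress = sigma - u
sigma' = 251.09 - 109.872 = 141.22 kPa


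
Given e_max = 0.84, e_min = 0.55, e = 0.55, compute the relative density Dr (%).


Using Dr = (e_max - e) / (e_max - e_min) * 100
e_max - e = 0.84 - 0.55 = 0.29
e_max - e_min = 0.84 - 0.55 = 0.29
Dr = 0.29 / 0.29 * 100
Dr = 100.0 %


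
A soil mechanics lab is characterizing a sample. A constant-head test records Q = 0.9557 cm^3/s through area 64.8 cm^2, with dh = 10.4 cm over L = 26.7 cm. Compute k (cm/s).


Compute hydraulic gradient:
i = dh / L = 10.4 / 26.7 = 0.389513
Then apply Darcy's law:
k = Q / (A * i)
k = 0.9557 / (64.8 * 0.389513)
k = 0.9557 / 25.2404
k = 0.037864 cm/s


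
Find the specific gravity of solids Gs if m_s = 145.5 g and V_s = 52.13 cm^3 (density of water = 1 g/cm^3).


Using Gs = m_s / (V_s * rho_w)
Since rho_w = 1 g/cm^3:
Gs = 145.5 / 52.13
Gs = 2.791


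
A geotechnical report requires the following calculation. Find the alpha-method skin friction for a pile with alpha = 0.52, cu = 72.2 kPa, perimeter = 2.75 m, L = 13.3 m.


Using Qs = alpha * cu * perimeter * L
Qs = 0.52 * 72.2 * 2.75 * 13.3
Qs = 1373.17 kN


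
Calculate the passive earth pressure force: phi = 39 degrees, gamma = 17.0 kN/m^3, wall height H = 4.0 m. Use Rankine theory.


Compute passive earth pressure coefficient:
Kp = tan^2(45 + phi/2) = tan^2(64.5) = 4.395495
Compute passive force:
Pp = 0.5 * Kp * gamma * H^2
Pp = 0.5 * 4.395495 * 17.0 * 4.0^2
Pp = 597.79 kN/m


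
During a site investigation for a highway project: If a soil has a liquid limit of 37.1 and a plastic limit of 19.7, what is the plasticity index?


Using PI = LL - PL
PI = 37.1 - 19.7
PI = 17.4


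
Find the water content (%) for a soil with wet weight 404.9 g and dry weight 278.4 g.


Using w = (m_wet - m_dry) / m_dry * 100
m_wet - m_dry = 404.9 - 278.4 = 126.5 g
w = 126.5 / 278.4 * 100
w = 45.44 %


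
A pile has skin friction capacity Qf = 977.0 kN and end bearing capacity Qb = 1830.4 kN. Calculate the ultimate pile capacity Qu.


Result: 2807.4 kN

Derivation:
Using Qu = Qf + Qb
Qu = 977.0 + 1830.4
Qu = 2807.4 kN


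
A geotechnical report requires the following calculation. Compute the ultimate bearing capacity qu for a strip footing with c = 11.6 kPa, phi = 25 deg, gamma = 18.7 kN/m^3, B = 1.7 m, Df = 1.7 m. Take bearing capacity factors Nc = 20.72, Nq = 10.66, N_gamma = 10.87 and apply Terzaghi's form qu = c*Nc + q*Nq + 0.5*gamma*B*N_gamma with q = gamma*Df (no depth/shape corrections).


Result: 752.01 kPa

Derivation:
Compute qu = c*Nc + gamma*Df*Nq + 0.5*gamma*B*N_gamma
Term 1: 11.6 * 20.72 = 240.352
Term 2: 18.7 * 1.7 * 10.66 = 338.8814
Term 3: 0.5 * 18.7 * 1.7 * 10.87 = 172.77865
qu = 240.352 + 338.8814 + 172.77865
qu = 752.01 kPa


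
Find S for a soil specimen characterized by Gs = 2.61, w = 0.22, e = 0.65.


Using S = Gs * w / e
S = 2.61 * 0.22 / 0.65
S = 0.8834


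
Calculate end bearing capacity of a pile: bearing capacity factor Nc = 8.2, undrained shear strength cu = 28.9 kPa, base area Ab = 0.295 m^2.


Using Qb = Nc * cu * Ab
Qb = 8.2 * 28.9 * 0.295
Qb = 69.91 kN


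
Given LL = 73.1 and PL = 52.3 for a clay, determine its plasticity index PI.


Using PI = LL - PL
PI = 73.1 - 52.3
PI = 20.8


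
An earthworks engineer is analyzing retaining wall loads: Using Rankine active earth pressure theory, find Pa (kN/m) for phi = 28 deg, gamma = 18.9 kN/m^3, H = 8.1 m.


Result: 223.85 kN/m

Derivation:
Compute active earth pressure coefficient:
Ka = tan^2(45 - phi/2) = tan^2(31.0) = 0.361033
Compute active force:
Pa = 0.5 * Ka * gamma * H^2
Pa = 0.5 * 0.361033 * 18.9 * 8.1^2
Pa = 223.85 kN/m


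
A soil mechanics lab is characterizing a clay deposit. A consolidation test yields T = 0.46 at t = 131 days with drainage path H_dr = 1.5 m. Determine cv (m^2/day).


Using cv = T * H_dr^2 / t
H_dr^2 = 1.5^2 = 2.25
cv = 0.46 * 2.25 / 131
cv = 0.0079 m^2/day


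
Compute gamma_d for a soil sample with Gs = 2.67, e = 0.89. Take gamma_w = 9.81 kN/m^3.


Result: 13.859 kN/m^3

Derivation:
Using gamma_d = Gs * gamma_w / (1 + e)
gamma_d = 2.67 * 9.81 / (1 + 0.89)
gamma_d = 2.67 * 9.81 / 1.89
gamma_d = 13.859 kN/m^3


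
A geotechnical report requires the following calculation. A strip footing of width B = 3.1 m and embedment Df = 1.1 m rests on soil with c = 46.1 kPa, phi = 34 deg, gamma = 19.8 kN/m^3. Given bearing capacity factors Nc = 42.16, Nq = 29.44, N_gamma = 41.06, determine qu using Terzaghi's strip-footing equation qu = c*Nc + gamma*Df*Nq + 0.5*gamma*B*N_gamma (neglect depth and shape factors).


Compute qu = c*Nc + gamma*Df*Nq + 0.5*gamma*B*N_gamma
Term 1: 46.1 * 42.16 = 1943.576
Term 2: 19.8 * 1.1 * 29.44 = 641.2032
Term 3: 0.5 * 19.8 * 3.1 * 41.06 = 1260.1314
qu = 1943.576 + 641.2032 + 1260.1314
qu = 3844.91 kPa


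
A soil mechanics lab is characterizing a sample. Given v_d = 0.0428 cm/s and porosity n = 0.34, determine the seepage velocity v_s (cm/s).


Result: 0.12588 cm/s

Derivation:
Using v_s = v_d / n
v_s = 0.0428 / 0.34
v_s = 0.12588 cm/s


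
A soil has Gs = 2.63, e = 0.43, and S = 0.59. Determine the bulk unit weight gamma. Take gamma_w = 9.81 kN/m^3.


Using gamma = gamma_w * (Gs + S*e) / (1 + e)
Numerator: Gs + S*e = 2.63 + 0.59*0.43 = 2.8837
Denominator: 1 + e = 1 + 0.43 = 1.43
gamma = 9.81 * 2.8837 / 1.43
gamma = 19.783 kN/m^3


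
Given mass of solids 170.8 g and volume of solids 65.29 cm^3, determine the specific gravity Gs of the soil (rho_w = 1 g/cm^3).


Using Gs = m_s / (V_s * rho_w)
Since rho_w = 1 g/cm^3:
Gs = 170.8 / 65.29
Gs = 2.616


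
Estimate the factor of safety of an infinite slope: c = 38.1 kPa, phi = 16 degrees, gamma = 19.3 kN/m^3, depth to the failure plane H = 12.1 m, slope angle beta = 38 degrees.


Result: 0.703

Derivation:
Using Fs = c / (gamma*H*sin(beta)*cos(beta)) + tan(phi)/tan(beta)
Cohesion contribution = 38.1 / (19.3*12.1*sin(38)*cos(38))
Cohesion contribution = 0.336286
Friction contribution = tan(16)/tan(38) = 0.367017
Fs = 0.336286 + 0.367017
Fs = 0.703


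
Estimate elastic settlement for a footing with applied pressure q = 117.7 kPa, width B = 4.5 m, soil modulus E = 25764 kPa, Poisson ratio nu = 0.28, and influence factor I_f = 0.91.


Using Se = q * B * (1 - nu^2) * I_f / E
1 - nu^2 = 1 - 0.28^2 = 0.9216
Se = 117.7 * 4.5 * 0.9216 * 0.91 / 25764
Se = 0.017241 m
Convert to mm: Se = 0.017241 * 1000 = 17.241 mm


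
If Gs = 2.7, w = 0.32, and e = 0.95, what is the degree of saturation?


Using S = Gs * w / e
S = 2.7 * 0.32 / 0.95
S = 0.9095


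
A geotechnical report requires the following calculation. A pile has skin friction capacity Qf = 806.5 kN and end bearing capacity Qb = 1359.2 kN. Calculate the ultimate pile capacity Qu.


Using Qu = Qf + Qb
Qu = 806.5 + 1359.2
Qu = 2165.7 kN


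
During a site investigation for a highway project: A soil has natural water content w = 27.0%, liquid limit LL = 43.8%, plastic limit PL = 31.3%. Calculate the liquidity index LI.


Result: -0.344

Derivation:
First compute the plasticity index:
PI = LL - PL = 43.8 - 31.3 = 12.5
Then compute the liquidity index:
LI = (w - PL) / PI
LI = (27.0 - 31.3) / 12.5
LI = -0.344


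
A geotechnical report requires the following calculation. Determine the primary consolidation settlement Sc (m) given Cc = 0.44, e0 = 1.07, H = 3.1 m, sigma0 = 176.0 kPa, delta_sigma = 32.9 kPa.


Using Sc = Cc * H / (1 + e0) * log10((sigma0 + delta_sigma) / sigma0)
Stress ratio = (176.0 + 32.9) / 176.0 = 1.18693
log10(1.18693) = 0.0744258
Cc * H / (1 + e0) = 0.44 * 3.1 / (1 + 1.07) = 0.658937
Sc = 0.658937 * 0.0744258
Sc = 0.049 m


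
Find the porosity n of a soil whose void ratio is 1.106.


Using the relation n = e / (1 + e)
n = 1.106 / (1 + 1.106)
n = 1.106 / 2.106
n = 0.5252


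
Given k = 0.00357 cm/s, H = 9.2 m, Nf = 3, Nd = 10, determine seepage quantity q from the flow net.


Result: 9.853e-05 m^3/s per m

Derivation:
Convert k to m/s for unit consistency with H:
k = 0.00357 cm/s = 0.00357 / 100 m/s = 3.57e-05 m/s
Using q = k * H * Nf / Nd
Nf / Nd = 3 / 10 = 0.3
q = 3.57e-05 * 9.2 * 0.3
q = 9.853e-05 m^3/s per m


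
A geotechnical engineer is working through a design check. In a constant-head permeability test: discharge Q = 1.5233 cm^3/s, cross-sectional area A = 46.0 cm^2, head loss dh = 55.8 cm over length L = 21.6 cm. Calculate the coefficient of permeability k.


Compute hydraulic gradient:
i = dh / L = 55.8 / 21.6 = 2.58333
Then apply Darcy's law:
k = Q / (A * i)
k = 1.5233 / (46.0 * 2.58333)
k = 1.5233 / 118.833
k = 0.012819 cm/s


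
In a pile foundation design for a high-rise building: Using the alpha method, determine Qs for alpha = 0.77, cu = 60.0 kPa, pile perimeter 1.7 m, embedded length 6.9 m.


Using Qs = alpha * cu * perimeter * L
Qs = 0.77 * 60.0 * 1.7 * 6.9
Qs = 541.93 kN


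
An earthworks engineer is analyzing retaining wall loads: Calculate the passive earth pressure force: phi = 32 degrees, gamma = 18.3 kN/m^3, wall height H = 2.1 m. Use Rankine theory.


Compute passive earth pressure coefficient:
Kp = tan^2(45 + phi/2) = tan^2(61.0) = 3.254588
Compute passive force:
Pp = 0.5 * Kp * gamma * H^2
Pp = 0.5 * 3.254588 * 18.3 * 2.1^2
Pp = 131.33 kN/m


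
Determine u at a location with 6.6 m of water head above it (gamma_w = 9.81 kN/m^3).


Result: 64.75 kPa

Derivation:
Using u = gamma_w * h_w
u = 9.81 * 6.6
u = 64.75 kPa


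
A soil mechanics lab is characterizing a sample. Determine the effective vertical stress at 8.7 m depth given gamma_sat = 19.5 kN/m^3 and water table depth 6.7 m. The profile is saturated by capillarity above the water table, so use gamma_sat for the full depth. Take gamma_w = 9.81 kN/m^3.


Total stress = gamma_sat * depth
sigma = 19.5 * 8.7 = 169.65 kPa
Pore water pressure u = gamma_w * (depth - d_wt)
u = 9.81 * (8.7 - 6.7) = 19.62 kPa
Effective stress = sigma - u
sigma' = 169.65 - 19.62 = 150.03 kPa


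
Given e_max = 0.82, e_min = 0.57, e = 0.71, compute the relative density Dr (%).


Using Dr = (e_max - e) / (e_max - e_min) * 100
e_max - e = 0.82 - 0.71 = 0.11
e_max - e_min = 0.82 - 0.57 = 0.25
Dr = 0.11 / 0.25 * 100
Dr = 44.0 %


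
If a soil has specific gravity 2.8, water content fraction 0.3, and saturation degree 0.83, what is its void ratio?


Using the relation e = Gs * w / S
e = 2.8 * 0.3 / 0.83
e = 1.012


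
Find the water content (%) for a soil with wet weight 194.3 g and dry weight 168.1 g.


Using w = (m_wet - m_dry) / m_dry * 100
m_wet - m_dry = 194.3 - 168.1 = 26.2 g
w = 26.2 / 168.1 * 100
w = 15.59 %


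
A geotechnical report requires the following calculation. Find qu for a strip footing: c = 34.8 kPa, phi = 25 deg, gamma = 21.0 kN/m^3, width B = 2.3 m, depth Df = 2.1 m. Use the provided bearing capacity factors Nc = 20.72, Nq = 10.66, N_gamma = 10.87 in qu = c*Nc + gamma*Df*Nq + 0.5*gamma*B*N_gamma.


Result: 1453.67 kPa

Derivation:
Compute qu = c*Nc + gamma*Df*Nq + 0.5*gamma*B*N_gamma
Term 1: 34.8 * 20.72 = 721.056
Term 2: 21.0 * 2.1 * 10.66 = 470.106
Term 3: 0.5 * 21.0 * 2.3 * 10.87 = 262.5105
qu = 721.056 + 470.106 + 262.5105
qu = 1453.67 kPa


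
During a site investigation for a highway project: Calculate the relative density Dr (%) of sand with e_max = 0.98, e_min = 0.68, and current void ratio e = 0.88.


Using Dr = (e_max - e) / (e_max - e_min) * 100
e_max - e = 0.98 - 0.88 = 0.1
e_max - e_min = 0.98 - 0.68 = 0.3
Dr = 0.1 / 0.3 * 100
Dr = 33.33 %


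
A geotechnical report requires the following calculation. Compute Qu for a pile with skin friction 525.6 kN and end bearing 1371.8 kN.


Using Qu = Qf + Qb
Qu = 525.6 + 1371.8
Qu = 1897.4 kN


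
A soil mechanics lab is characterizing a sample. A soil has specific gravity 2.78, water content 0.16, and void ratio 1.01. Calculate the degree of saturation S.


Using S = Gs * w / e
S = 2.78 * 0.16 / 1.01
S = 0.4404


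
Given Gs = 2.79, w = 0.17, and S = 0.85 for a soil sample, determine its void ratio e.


Using the relation e = Gs * w / S
e = 2.79 * 0.17 / 0.85
e = 0.558


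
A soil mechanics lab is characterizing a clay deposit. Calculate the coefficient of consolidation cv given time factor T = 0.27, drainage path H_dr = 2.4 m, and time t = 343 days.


Using cv = T * H_dr^2 / t
H_dr^2 = 2.4^2 = 5.76
cv = 0.27 * 5.76 / 343
cv = 0.00453 m^2/day


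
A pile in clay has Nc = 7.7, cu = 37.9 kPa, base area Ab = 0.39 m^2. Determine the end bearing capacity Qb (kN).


Using Qb = Nc * cu * Ab
Qb = 7.7 * 37.9 * 0.39
Qb = 113.81 kN


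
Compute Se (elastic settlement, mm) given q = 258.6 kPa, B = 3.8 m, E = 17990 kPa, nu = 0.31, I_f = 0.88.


Using Se = q * B * (1 - nu^2) * I_f / E
1 - nu^2 = 1 - 0.31^2 = 0.9039
Se = 258.6 * 3.8 * 0.9039 * 0.88 / 17990
Se = 0.043449 m
Convert to mm: Se = 0.043449 * 1000 = 43.449 mm


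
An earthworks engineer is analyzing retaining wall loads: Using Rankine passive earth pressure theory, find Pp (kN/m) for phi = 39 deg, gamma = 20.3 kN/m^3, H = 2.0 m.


Result: 178.46 kN/m

Derivation:
Compute passive earth pressure coefficient:
Kp = tan^2(45 + phi/2) = tan^2(64.5) = 4.395495
Compute passive force:
Pp = 0.5 * Kp * gamma * H^2
Pp = 0.5 * 4.395495 * 20.3 * 2.0^2
Pp = 178.46 kN/m


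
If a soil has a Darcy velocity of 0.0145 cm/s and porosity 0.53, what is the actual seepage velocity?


Using v_s = v_d / n
v_s = 0.0145 / 0.53
v_s = 0.02736 cm/s


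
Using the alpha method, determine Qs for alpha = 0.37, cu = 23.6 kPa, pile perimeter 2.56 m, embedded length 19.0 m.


Using Qs = alpha * cu * perimeter * L
Qs = 0.37 * 23.6 * 2.56 * 19.0
Qs = 424.72 kN


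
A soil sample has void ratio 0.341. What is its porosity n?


Result: 0.2543

Derivation:
Using the relation n = e / (1 + e)
n = 0.341 / (1 + 0.341)
n = 0.341 / 1.341
n = 0.2543


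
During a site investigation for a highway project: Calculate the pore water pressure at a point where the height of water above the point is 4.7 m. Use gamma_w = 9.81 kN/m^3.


Using u = gamma_w * h_w
u = 9.81 * 4.7
u = 46.11 kPa


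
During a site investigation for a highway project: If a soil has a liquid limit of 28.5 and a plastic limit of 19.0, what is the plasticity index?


Result: 9.5

Derivation:
Using PI = LL - PL
PI = 28.5 - 19.0
PI = 9.5


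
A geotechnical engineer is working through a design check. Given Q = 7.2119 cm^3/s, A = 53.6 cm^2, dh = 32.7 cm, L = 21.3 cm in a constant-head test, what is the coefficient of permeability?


Compute hydraulic gradient:
i = dh / L = 32.7 / 21.3 = 1.53521
Then apply Darcy's law:
k = Q / (A * i)
k = 7.2119 / (53.6 * 1.53521)
k = 7.2119 / 82.2873
k = 0.087643 cm/s


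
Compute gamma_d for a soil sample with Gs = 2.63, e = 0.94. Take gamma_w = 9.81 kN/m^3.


Using gamma_d = Gs * gamma_w / (1 + e)
gamma_d = 2.63 * 9.81 / (1 + 0.94)
gamma_d = 2.63 * 9.81 / 1.94
gamma_d = 13.299 kN/m^3


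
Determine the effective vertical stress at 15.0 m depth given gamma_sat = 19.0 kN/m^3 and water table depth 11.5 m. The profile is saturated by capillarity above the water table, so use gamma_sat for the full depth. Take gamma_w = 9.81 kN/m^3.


Total stress = gamma_sat * depth
sigma = 19.0 * 15.0 = 285.0 kPa
Pore water pressure u = gamma_w * (depth - d_wt)
u = 9.81 * (15.0 - 11.5) = 34.335 kPa
Effective stress = sigma - u
sigma' = 285.0 - 34.335 = 250.67 kPa


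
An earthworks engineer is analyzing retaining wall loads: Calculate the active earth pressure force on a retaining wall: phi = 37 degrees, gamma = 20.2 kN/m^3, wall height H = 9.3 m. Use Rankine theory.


Result: 217.15 kN/m

Derivation:
Compute active earth pressure coefficient:
Ka = tan^2(45 - phi/2) = tan^2(26.5) = 0.248584
Compute active force:
Pa = 0.5 * Ka * gamma * H^2
Pa = 0.5 * 0.248584 * 20.2 * 9.3^2
Pa = 217.15 kN/m


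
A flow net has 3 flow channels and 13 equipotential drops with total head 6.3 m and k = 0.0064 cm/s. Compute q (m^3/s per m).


Convert k to m/s for unit consistency with H:
k = 0.0064 cm/s = 0.0064 / 100 m/s = 6.4e-05 m/s
Using q = k * H * Nf / Nd
Nf / Nd = 3 / 13 = 0.2308
q = 6.4e-05 * 6.3 * 0.2308
q = 9.305e-05 m^3/s per m


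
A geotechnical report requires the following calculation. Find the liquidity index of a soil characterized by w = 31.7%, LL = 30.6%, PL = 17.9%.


Result: 1.087

Derivation:
First compute the plasticity index:
PI = LL - PL = 30.6 - 17.9 = 12.7
Then compute the liquidity index:
LI = (w - PL) / PI
LI = (31.7 - 17.9) / 12.7
LI = 1.087


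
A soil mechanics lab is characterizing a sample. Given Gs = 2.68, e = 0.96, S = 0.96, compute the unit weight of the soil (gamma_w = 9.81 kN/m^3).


Using gamma = gamma_w * (Gs + S*e) / (1 + e)
Numerator: Gs + S*e = 2.68 + 0.96*0.96 = 3.6016
Denominator: 1 + e = 1 + 0.96 = 1.96
gamma = 9.81 * 3.6016 / 1.96
gamma = 18.026 kN/m^3


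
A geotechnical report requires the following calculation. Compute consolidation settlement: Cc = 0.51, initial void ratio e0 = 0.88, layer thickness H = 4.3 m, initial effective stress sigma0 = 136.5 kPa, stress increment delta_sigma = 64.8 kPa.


Result: 0.1968 m

Derivation:
Using Sc = Cc * H / (1 + e0) * log10((sigma0 + delta_sigma) / sigma0)
Stress ratio = (136.5 + 64.8) / 136.5 = 1.47473
log10(1.47473) = 0.168711
Cc * H / (1 + e0) = 0.51 * 4.3 / (1 + 0.88) = 1.16649
Sc = 1.16649 * 0.168711
Sc = 0.1968 m


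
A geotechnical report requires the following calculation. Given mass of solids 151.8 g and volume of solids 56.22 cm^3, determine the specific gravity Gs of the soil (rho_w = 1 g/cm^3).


Using Gs = m_s / (V_s * rho_w)
Since rho_w = 1 g/cm^3:
Gs = 151.8 / 56.22
Gs = 2.7


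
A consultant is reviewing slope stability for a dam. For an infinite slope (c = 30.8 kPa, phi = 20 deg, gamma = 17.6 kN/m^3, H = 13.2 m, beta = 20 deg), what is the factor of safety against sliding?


Result: 1.413

Derivation:
Using Fs = c / (gamma*H*sin(beta)*cos(beta)) + tan(phi)/tan(beta)
Cohesion contribution = 30.8 / (17.6*13.2*sin(20)*cos(20))
Cohesion contribution = 0.412503
Friction contribution = tan(20)/tan(20) = 1
Fs = 0.412503 + 1
Fs = 1.413


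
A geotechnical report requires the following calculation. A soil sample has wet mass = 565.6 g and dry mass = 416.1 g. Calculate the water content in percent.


Result: 35.93 %

Derivation:
Using w = (m_wet - m_dry) / m_dry * 100
m_wet - m_dry = 565.6 - 416.1 = 149.5 g
w = 149.5 / 416.1 * 100
w = 35.93 %


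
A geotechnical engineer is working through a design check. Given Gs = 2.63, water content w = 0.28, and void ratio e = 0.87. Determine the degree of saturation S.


Result: 0.8464

Derivation:
Using S = Gs * w / e
S = 2.63 * 0.28 / 0.87
S = 0.8464


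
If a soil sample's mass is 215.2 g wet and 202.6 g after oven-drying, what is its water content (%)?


Using w = (m_wet - m_dry) / m_dry * 100
m_wet - m_dry = 215.2 - 202.6 = 12.6 g
w = 12.6 / 202.6 * 100
w = 6.22 %


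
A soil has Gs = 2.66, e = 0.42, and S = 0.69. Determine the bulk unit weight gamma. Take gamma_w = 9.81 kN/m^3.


Using gamma = gamma_w * (Gs + S*e) / (1 + e)
Numerator: Gs + S*e = 2.66 + 0.69*0.42 = 2.9498
Denominator: 1 + e = 1 + 0.42 = 1.42
gamma = 9.81 * 2.9498 / 1.42
gamma = 20.379 kN/m^3


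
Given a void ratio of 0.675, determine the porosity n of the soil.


Using the relation n = e / (1 + e)
n = 0.675 / (1 + 0.675)
n = 0.675 / 1.675
n = 0.403


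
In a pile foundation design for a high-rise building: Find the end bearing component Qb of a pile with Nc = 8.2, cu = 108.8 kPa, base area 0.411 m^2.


Using Qb = Nc * cu * Ab
Qb = 8.2 * 108.8 * 0.411
Qb = 366.68 kN


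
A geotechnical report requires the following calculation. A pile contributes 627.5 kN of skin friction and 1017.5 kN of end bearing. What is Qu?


Using Qu = Qf + Qb
Qu = 627.5 + 1017.5
Qu = 1645.0 kN


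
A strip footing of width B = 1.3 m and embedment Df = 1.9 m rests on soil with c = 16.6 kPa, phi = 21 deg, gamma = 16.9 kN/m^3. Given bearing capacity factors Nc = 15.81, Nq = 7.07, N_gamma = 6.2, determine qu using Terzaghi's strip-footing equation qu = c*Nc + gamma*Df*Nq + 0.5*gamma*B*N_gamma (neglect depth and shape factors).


Compute qu = c*Nc + gamma*Df*Nq + 0.5*gamma*B*N_gamma
Term 1: 16.6 * 15.81 = 262.446
Term 2: 16.9 * 1.9 * 7.07 = 227.0177
Term 3: 0.5 * 16.9 * 1.3 * 6.2 = 68.107
qu = 262.446 + 227.0177 + 68.107
qu = 557.57 kPa


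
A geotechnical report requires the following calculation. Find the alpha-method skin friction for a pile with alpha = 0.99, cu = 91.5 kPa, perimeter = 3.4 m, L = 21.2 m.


Using Qs = alpha * cu * perimeter * L
Qs = 0.99 * 91.5 * 3.4 * 21.2
Qs = 6529.37 kN


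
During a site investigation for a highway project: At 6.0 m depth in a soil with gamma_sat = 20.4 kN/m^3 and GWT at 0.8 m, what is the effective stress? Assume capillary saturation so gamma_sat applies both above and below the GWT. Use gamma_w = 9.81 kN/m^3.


Total stress = gamma_sat * depth
sigma = 20.4 * 6.0 = 122.4 kPa
Pore water pressure u = gamma_w * (depth - d_wt)
u = 9.81 * (6.0 - 0.8) = 51.012 kPa
Effective stress = sigma - u
sigma' = 122.4 - 51.012 = 71.39 kPa


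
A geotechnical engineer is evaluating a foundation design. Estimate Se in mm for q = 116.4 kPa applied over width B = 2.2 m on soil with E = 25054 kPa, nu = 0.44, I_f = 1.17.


Using Se = q * B * (1 - nu^2) * I_f / E
1 - nu^2 = 1 - 0.44^2 = 0.8064
Se = 116.4 * 2.2 * 0.8064 * 1.17 / 25054
Se = 0.009644 m
Convert to mm: Se = 0.009644 * 1000 = 9.644 mm


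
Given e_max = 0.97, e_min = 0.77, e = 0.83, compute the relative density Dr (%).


Using Dr = (e_max - e) / (e_max - e_min) * 100
e_max - e = 0.97 - 0.83 = 0.14
e_max - e_min = 0.97 - 0.77 = 0.2
Dr = 0.14 / 0.2 * 100
Dr = 70.0 %


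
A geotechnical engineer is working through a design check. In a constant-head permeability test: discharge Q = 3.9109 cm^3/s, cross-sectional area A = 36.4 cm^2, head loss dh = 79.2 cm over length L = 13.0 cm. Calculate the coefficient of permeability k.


Compute hydraulic gradient:
i = dh / L = 79.2 / 13.0 = 6.09231
Then apply Darcy's law:
k = Q / (A * i)
k = 3.9109 / (36.4 * 6.09231)
k = 3.9109 / 221.76
k = 0.017636 cm/s


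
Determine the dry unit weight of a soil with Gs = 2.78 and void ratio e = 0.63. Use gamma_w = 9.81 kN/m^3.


Result: 16.731 kN/m^3

Derivation:
Using gamma_d = Gs * gamma_w / (1 + e)
gamma_d = 2.78 * 9.81 / (1 + 0.63)
gamma_d = 2.78 * 9.81 / 1.63
gamma_d = 16.731 kN/m^3


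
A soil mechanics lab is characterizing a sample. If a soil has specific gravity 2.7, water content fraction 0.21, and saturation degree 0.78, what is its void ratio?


Using the relation e = Gs * w / S
e = 2.7 * 0.21 / 0.78
e = 0.7269


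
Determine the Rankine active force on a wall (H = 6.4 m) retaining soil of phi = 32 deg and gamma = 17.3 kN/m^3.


Compute active earth pressure coefficient:
Ka = tan^2(45 - phi/2) = tan^2(29.0) = 0.307259
Compute active force:
Pa = 0.5 * Ka * gamma * H^2
Pa = 0.5 * 0.307259 * 17.3 * 6.4^2
Pa = 108.86 kN/m


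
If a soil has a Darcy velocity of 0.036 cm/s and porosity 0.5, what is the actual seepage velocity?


Using v_s = v_d / n
v_s = 0.036 / 0.5
v_s = 0.072 cm/s


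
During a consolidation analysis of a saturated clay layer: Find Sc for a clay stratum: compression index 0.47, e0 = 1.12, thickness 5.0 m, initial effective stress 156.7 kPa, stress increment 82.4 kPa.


Result: 0.2034 m

Derivation:
Using Sc = Cc * H / (1 + e0) * log10((sigma0 + delta_sigma) / sigma0)
Stress ratio = (156.7 + 82.4) / 156.7 = 1.52585
log10(1.52585) = 0.183511
Cc * H / (1 + e0) = 0.47 * 5.0 / (1 + 1.12) = 1.10849
Sc = 1.10849 * 0.183511
Sc = 0.2034 m


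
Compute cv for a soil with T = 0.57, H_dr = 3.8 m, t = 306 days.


Result: 0.0269 m^2/day

Derivation:
Using cv = T * H_dr^2 / t
H_dr^2 = 3.8^2 = 14.44
cv = 0.57 * 14.44 / 306
cv = 0.0269 m^2/day


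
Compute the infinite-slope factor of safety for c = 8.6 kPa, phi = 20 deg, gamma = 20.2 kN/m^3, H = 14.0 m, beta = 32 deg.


Using Fs = c / (gamma*H*sin(beta)*cos(beta)) + tan(phi)/tan(beta)
Cohesion contribution = 8.6 / (20.2*14.0*sin(32)*cos(32))
Cohesion contribution = 0.0676689
Friction contribution = tan(20)/tan(32) = 0.582474
Fs = 0.0676689 + 0.582474
Fs = 0.65


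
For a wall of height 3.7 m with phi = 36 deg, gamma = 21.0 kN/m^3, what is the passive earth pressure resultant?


Compute passive earth pressure coefficient:
Kp = tan^2(45 + phi/2) = tan^2(63.0) = 3.85184
Compute passive force:
Pp = 0.5 * Kp * gamma * H^2
Pp = 0.5 * 3.85184 * 21.0 * 3.7^2
Pp = 553.68 kN/m


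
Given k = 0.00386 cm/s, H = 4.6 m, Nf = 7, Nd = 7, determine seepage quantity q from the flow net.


Convert k to m/s for unit consistency with H:
k = 0.00386 cm/s = 0.00386 / 100 m/s = 3.86e-05 m/s
Using q = k * H * Nf / Nd
Nf / Nd = 7 / 7 = 1.0
q = 3.86e-05 * 4.6 * 1.0
q = 0.0001776 m^3/s per m


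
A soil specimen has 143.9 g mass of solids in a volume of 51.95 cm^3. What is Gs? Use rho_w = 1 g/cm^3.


Result: 2.77

Derivation:
Using Gs = m_s / (V_s * rho_w)
Since rho_w = 1 g/cm^3:
Gs = 143.9 / 51.95
Gs = 2.77


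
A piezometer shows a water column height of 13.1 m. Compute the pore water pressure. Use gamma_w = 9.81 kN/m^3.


Using u = gamma_w * h_w
u = 9.81 * 13.1
u = 128.51 kPa


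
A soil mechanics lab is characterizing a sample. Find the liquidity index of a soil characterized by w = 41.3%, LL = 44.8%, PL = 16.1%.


Result: 0.878

Derivation:
First compute the plasticity index:
PI = LL - PL = 44.8 - 16.1 = 28.7
Then compute the liquidity index:
LI = (w - PL) / PI
LI = (41.3 - 16.1) / 28.7
LI = 0.878


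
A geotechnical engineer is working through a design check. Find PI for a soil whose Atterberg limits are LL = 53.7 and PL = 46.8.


Result: 6.9

Derivation:
Using PI = LL - PL
PI = 53.7 - 46.8
PI = 6.9


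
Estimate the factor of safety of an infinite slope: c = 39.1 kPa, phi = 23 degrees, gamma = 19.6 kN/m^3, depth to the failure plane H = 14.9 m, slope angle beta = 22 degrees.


Result: 1.436

Derivation:
Using Fs = c / (gamma*H*sin(beta)*cos(beta)) + tan(phi)/tan(beta)
Cohesion contribution = 39.1 / (19.6*14.9*sin(22)*cos(22))
Cohesion contribution = 0.385472
Friction contribution = tan(23)/tan(22) = 1.05061
Fs = 0.385472 + 1.05061
Fs = 1.436


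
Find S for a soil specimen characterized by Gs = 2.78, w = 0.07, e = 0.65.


Using S = Gs * w / e
S = 2.78 * 0.07 / 0.65
S = 0.2994


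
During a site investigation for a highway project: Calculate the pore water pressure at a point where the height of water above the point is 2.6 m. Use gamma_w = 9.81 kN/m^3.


Result: 25.51 kPa

Derivation:
Using u = gamma_w * h_w
u = 9.81 * 2.6
u = 25.51 kPa


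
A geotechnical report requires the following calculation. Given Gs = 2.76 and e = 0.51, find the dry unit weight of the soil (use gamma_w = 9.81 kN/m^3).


Result: 17.931 kN/m^3

Derivation:
Using gamma_d = Gs * gamma_w / (1 + e)
gamma_d = 2.76 * 9.81 / (1 + 0.51)
gamma_d = 2.76 * 9.81 / 1.51
gamma_d = 17.931 kN/m^3


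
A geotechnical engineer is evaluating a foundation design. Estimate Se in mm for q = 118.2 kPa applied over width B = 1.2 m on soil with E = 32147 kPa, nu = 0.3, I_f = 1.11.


Using Se = q * B * (1 - nu^2) * I_f / E
1 - nu^2 = 1 - 0.3^2 = 0.91
Se = 118.2 * 1.2 * 0.91 * 1.11 / 32147
Se = 0.004457 m
Convert to mm: Se = 0.004457 * 1000 = 4.457 mm


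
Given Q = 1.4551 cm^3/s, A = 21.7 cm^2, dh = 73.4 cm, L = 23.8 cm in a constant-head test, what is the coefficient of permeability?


Compute hydraulic gradient:
i = dh / L = 73.4 / 23.8 = 3.08403
Then apply Darcy's law:
k = Q / (A * i)
k = 1.4551 / (21.7 * 3.08403)
k = 1.4551 / 66.9235
k = 0.021743 cm/s


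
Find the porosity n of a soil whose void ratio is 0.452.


Using the relation n = e / (1 + e)
n = 0.452 / (1 + 0.452)
n = 0.452 / 1.452
n = 0.3113


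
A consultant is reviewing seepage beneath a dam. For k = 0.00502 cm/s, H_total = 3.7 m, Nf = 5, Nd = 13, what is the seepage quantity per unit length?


Result: 7.144e-05 m^3/s per m

Derivation:
Convert k to m/s for unit consistency with H:
k = 0.00502 cm/s = 0.00502 / 100 m/s = 5.02e-05 m/s
Using q = k * H * Nf / Nd
Nf / Nd = 5 / 13 = 0.3846
q = 5.02e-05 * 3.7 * 0.3846
q = 7.144e-05 m^3/s per m


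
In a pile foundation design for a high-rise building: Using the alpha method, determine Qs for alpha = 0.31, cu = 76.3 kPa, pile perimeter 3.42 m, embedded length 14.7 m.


Using Qs = alpha * cu * perimeter * L
Qs = 0.31 * 76.3 * 3.42 * 14.7
Qs = 1189.13 kN


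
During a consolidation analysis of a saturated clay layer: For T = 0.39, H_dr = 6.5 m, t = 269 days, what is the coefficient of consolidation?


Using cv = T * H_dr^2 / t
H_dr^2 = 6.5^2 = 42.25
cv = 0.39 * 42.25 / 269
cv = 0.06125 m^2/day


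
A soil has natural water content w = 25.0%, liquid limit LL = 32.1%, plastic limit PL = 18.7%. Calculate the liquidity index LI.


Result: 0.47

Derivation:
First compute the plasticity index:
PI = LL - PL = 32.1 - 18.7 = 13.4
Then compute the liquidity index:
LI = (w - PL) / PI
LI = (25.0 - 18.7) / 13.4
LI = 0.47
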